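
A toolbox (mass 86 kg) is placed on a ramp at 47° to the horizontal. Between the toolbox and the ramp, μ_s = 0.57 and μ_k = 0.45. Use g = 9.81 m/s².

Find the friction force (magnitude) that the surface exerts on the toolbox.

f ≈ 259 N (up the incline)

Perpendicular to the surface, N = m g cos θ = 86·9.81·cos 47° = 575.4 N.
Along the slope the weight component is m g sin θ = 617 N; friction must supply exactly this, acting up-slope.
Maximum static friction available: μ_s N = 0.57 × 575.4 = 328 N.
Since |617| > 328 N, static friction cannot hold it; the toolbox slides down the incline and kinetic friction applies: f = μ_k N = 0.45 × 575.4 = 259 N.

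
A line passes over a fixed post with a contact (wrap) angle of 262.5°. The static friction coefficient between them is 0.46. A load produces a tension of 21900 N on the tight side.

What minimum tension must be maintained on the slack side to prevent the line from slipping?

T_min ≈ 2660 N

Capstan equation at impending slip: T_tight/T_slack = e^{μβ}.
β = 262.5° = 4.581 rad; e^{μβ} = e^{0.46×4.581} = 8.228.
T_slack = T_tight / e^{μβ} = 21900 / 8.228 = 2660 N.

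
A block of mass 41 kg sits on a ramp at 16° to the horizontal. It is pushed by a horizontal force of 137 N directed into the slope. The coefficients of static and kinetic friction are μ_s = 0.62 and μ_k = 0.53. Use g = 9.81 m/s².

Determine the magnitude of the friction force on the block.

f ≈ 20.8 N (down the incline)

Normal direction: N = m g cos θ + P sin θ = 424.4 N.
Along the incline, the net driving force (taking up-slope positive) is P cos θ − m g sin θ = 131.7 − 110.9 = 20.83 N, so equilibrium requires friction f = -20.83 N (down-slope).
Maximum static friction: μ_s N = 0.62 × 424.4 = 263.1 N.
Since 20.83 N is within the 263.1 N limit, the block stays put and friction is exactly 20.8 N.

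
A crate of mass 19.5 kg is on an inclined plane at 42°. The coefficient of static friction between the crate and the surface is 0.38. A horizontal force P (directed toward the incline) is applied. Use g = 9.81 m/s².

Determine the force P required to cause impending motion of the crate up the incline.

P ≈ 372 N

At impending motion up the slope, friction acts down-slope at its limit: f = μ_s N.
Perpendicular to the incline: N = m g cos θ + P sin θ.
Along the incline: P cos θ = m g sin θ + μ_s N = m g sin θ + μ_s (m g cos θ + P sin θ).
Solving, P (cos θ − μ_s sin θ) = m g (sin θ + μ_s cos θ), so P = 19.5×9.81×(sin 42° + 0.38 cos 42°)/(cos 42° − 0.38 sin 42°) = 191×0.9515/0.4889 = 372 N.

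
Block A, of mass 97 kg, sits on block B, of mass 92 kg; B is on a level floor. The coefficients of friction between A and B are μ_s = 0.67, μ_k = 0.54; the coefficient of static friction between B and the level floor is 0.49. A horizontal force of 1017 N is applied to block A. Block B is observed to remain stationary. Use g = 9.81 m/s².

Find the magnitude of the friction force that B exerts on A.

Between the blocks, N₁ = m_A g = 951.6 N.
Maximum static friction on A from B: μ_s N₁ = 0.67×951.6 = 637.6 N.
Since P = 1017 N > 637.6 N, A slides on B; the A–B friction is kinetic: f₁ = μ_k N₁ = 0.54×951.6 = 514 N.
By Newton's third law B feels 514 N forward from A. With B stationary, the floor's static friction on B balances it: f₂ = 514 N (well within μ_s(m_A+m_B)g = 908.5 N).

f ≈ 514 N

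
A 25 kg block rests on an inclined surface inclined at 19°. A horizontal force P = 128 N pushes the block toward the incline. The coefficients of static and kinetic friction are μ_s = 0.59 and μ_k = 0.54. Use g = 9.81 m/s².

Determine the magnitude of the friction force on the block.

f ≈ 41.2 N (down the incline)

The horizontal push has a component P sin θ into the surface, so N = m g cos θ + P sin θ = 231.9 + 41.67 = 273.6 N.
Parallel to the incline: P cos θ − m g sin θ = 121 − 79.85 = 41.18 N; the friction needed to balance this is 41.18 N acting down the slope.
Maximum static friction: μ_s N = 0.59 × 273.6 = 161.4 N.
Since 41.18 N is within the 161.4 N limit, the block stays put and friction is exactly 41.2 N.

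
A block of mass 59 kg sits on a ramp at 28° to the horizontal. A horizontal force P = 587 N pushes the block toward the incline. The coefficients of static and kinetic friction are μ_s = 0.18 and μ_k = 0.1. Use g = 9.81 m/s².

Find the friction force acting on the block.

f ≈ 78.7 N (down the incline)

Resolve perpendicular to the incline: N = m g cos θ + P sin θ = 59×9.81×cos 28° + 587×sin 28° = 786.6 N.
Parallel to the incline: P cos θ − m g sin θ = 518.3 − 271.7 = 246.6 N; the friction needed to balance this is 246.6 N acting down the slope.
The limit of static friction is μ_s N = 141.6 N.
The required 246.6 N exceeds the static limit, so the block slides up-slope and f = μ_k N = 0.1×786.6 = 78.7 N.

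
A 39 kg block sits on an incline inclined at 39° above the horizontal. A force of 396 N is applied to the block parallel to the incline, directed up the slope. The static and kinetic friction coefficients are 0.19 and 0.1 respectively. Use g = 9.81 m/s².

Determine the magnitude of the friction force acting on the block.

Perpendicular to the surface, N = m g cos θ = 39·9.81·cos 39° = 297.3 N.
For equilibrium along the incline the friction force must supply f = m g sin θ − P = 240.8 − 396 = -155.2 N (positive meaning up-slope).
The static-friction ceiling is μ_s N = 0.19 × 297.3 = 56.49 N.
|-155.2| exceeds 56.49 N, so the block slips up-slope; friction is kinetic, f = μ_k N = 0.1×297.3 = 29.7 N.

f ≈ 29.7 N (down the incline)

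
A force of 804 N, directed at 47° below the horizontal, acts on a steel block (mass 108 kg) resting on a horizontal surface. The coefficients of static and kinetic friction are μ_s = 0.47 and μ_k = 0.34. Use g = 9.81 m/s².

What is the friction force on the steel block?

f ≈ 548 N

The vertical component of P adds to the normal force: N = m g + P sin α = 1059 + 588 = 1647 N.
The horizontal driving force is P cos α = 548.3 N, so equilibrium needs friction f = 548.3 N.
μ_s N = 0.47 × 1647 = 774.3 N.
548.3 ≤ 774.3 N → static; friction equals the required 548 N.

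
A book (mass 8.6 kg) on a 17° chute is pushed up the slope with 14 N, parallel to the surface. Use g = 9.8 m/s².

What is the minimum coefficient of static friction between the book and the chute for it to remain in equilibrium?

μ_s,min ≈ 0.132

N = m g cos θ = 80.6 N.
Friction must make up the shortfall along the incline: f = m g sin θ − P = 24.64 − 14 = 10.64 N.
At the threshold f = μ_s N, so μ_s,min = 10.64/80.6 = 0.132.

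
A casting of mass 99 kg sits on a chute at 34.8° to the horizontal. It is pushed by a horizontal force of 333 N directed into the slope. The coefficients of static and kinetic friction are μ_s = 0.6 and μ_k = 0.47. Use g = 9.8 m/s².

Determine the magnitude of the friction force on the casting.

f ≈ 280 N (up the incline)

Resolve perpendicular to the incline: N = m g cos θ + P sin θ = 99×9.8×cos 34.8° + 333×sin 34.8° = 986.7 N.
Parallel to the incline: P cos θ − m g sin θ = 273.4 − 553.7 = -280.3 N; the friction needed to balance this is 280.3 N acting up the slope.
Maximum static friction: μ_s N = 0.6 × 986.7 = 592 N.
|f_req| = 280.3 ≤ 592 N → the casting is in equilibrium; friction equals the required value.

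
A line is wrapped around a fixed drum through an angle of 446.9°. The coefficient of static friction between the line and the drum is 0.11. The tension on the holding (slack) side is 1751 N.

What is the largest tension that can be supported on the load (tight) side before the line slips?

At impending slip the capstan equation gives T₂/T₁ = e^{μβ} with β in radians.
β = 446.9° × π/180 = 7.8 rad.
e^{μβ} = e^{0.11×7.8} = 2.358.
T₂ = T₁ · e^{μβ} = 1751 × 2.358 = 4130 N.

T_max ≈ 4130 N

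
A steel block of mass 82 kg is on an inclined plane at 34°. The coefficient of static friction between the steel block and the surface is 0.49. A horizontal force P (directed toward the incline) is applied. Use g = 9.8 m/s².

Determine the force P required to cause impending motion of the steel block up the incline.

P ≈ 1400 N

At impending motion up the slope, friction acts down-slope at its limit: f = μ_s N.
Perpendicular to the incline: N = m g cos θ + P sin θ.
Along the incline: P cos θ = m g sin θ + μ_s N = m g sin θ + μ_s (m g cos θ + P sin θ).
Solving, P (cos θ − μ_s sin θ) = m g (sin θ + μ_s cos θ), so P = 82×9.8×(sin 34° + 0.49 cos 34°)/(cos 34° − 0.49 sin 34°) = 804×0.9654/0.555 = 1400 N.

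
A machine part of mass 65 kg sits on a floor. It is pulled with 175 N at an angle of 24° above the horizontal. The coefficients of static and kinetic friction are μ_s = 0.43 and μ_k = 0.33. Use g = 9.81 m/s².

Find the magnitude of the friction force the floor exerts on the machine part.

f ≈ 160 N

Vertical equilibrium gives N = m g − P sin α = 566.5 N.
Horizontally, friction must balance P cos α = 159.9 N.
μ_s N = 0.43 × 566.5 = 243.6 N.
Since 159.9 N does not exceed the limit, the machine part stays at rest and f = 160 N.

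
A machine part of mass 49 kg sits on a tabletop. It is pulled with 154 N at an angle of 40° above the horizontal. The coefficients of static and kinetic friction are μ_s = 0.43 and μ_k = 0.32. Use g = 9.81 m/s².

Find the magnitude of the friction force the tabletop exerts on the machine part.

Vertical equilibrium gives N = m g − P sin α = 381.7 N.
Horizontally, friction must balance P cos α = 118 N.
The static-friction limit is μ_s N = 164.1 N.
118 ≤ 164.1 N → static; friction equals the required 118 N.

f ≈ 118 N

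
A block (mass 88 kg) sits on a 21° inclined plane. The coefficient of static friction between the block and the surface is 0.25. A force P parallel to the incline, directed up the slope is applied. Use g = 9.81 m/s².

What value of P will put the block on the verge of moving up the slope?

At impending motion up the slope, friction acts down-slope at its limit: f = μ_s N.
P is parallel to the surface, so N = m g cos θ = 806 N.
Along the incline: P = m g sin θ + μ_s N = 309 + 0.25×806 = 511 N.

P ≈ 511 N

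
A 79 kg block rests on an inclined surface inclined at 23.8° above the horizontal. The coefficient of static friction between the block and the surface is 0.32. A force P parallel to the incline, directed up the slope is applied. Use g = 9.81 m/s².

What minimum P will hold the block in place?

The block tends to slide down (tan θ > μ_s), so at the point of impending slip friction acts up-slope at its limit: f = μ_s N.
P is parallel to the surface, so N = m g cos θ = 709 N.
Along the incline: P + μ_s N = m g sin θ, so P = 313 − 0.32×709 = 85.8 N.

P_min ≈ 85.8 N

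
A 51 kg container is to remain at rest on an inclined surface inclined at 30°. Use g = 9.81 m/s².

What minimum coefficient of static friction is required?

μ_s,min ≈ 0.577

At the slip threshold m g sin θ = μ_s m g cos θ, so μ_s,min = tan θ.
μ_s,min = tan 30° = 0.577.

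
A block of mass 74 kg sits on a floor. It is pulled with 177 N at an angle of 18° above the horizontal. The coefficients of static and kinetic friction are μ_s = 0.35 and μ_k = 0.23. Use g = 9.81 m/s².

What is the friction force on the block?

f ≈ 168 N

Vertical equilibrium gives N = m g − P sin α = 671.2 N.
The horizontal driving force is P cos α = 168.3 N, so equilibrium needs friction f = 168.3 N.
μ_s N = 0.35 × 671.2 = 234.9 N.
168.3 ≤ 234.9 N → static; friction equals the required 168 N.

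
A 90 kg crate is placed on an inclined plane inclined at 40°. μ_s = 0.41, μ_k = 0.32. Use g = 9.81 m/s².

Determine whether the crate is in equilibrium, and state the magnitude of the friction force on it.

N = m g cos θ = 676 N.
Down-slope weight component: m g sin θ = 568 N.
μ_s N = 277 N.
568 > 277 N, so it slides; kinetic friction f = μ_k N = 0.32×676 = 216 N.

f ≈ 216 N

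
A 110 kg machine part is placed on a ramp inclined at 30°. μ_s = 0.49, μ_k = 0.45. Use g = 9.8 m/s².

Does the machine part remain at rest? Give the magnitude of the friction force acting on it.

f ≈ 420 N

N = m g cos θ = 934 N.
Down-slope weight component: m g sin θ = 539 N.
μ_s N = 457 N.
539 > 457 N, so it slides; kinetic friction f = μ_k N = 0.45×934 = 420 N.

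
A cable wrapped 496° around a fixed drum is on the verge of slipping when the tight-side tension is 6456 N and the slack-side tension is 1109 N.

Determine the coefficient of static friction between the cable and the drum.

μ ≈ 0.203

T₂/T₁ = e^{μβ} → μ = ln(T₂/T₁)/β.
β = 496° = 8.657 rad.
μ = ln(6456/1109)/8.657 = ln(5.821)/8.657 = 0.203.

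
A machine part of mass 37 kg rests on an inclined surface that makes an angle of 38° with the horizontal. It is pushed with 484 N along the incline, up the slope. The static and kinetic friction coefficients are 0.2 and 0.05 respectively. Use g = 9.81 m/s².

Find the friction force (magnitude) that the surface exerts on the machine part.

f ≈ 14.3 N (down the incline)

Perpendicular to the surface, N = m g cos θ = 37·9.81·cos 38° = 286 N.
Parallel to the incline, ΣF = 0 gives f = m g sin θ − P = 223.5 − 484 = -260.5 N (up-slope positive).
Maximum static friction available: μ_s N = 0.2 × 286 = 57.2 N.
Since |-260.5| > 57.2 N, static friction cannot hold it; the machine part slides up the incline and kinetic friction applies: f = μ_k N = 0.05 × 286 = 14.3 N.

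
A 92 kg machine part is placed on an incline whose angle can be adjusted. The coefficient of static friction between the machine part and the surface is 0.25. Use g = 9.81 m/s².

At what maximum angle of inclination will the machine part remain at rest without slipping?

At the slip threshold, m g sin θ = μ_s · m g cos θ, so tan θ = μ_s.
θ_max = arctan(0.25) = 14°.

θ_max ≈ 14°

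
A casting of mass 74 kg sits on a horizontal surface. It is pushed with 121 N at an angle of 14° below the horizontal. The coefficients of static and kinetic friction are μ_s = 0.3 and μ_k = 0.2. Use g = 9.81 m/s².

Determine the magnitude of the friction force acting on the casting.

The vertical component of P adds to the normal force: N = m g + P sin α = 725.9 + 29.27 = 755.2 N.
Horizontally, friction must balance P cos α = 117.4 N.
μ_s N = 0.3 × 755.2 = 226.6 N.
Since 117.4 N does not exceed the limit, the casting stays at rest and f = 117 N.

f ≈ 117 N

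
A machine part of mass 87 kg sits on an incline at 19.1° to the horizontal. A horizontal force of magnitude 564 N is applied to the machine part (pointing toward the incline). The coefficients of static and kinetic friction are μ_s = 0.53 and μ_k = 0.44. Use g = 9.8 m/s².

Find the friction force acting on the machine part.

f ≈ 254 N (down the incline)

Normal direction: N = m g cos θ + P sin θ = 990.2 N.
Parallel to the incline: P cos θ − m g sin θ = 533 − 279 = 254 N; the friction needed to balance this is 254 N acting down the slope.
The limit of static friction is μ_s N = 524.8 N.
Since 254 N is within the 524.8 N limit, the machine part stays put and friction is exactly 254 N.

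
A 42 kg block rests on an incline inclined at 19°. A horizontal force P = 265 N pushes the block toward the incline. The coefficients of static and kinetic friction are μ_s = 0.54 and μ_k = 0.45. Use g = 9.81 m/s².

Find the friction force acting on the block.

f ≈ 116 N (down the incline)

Resolve perpendicular to the incline: N = m g cos θ + P sin θ = 42×9.81×cos 19° + 265×sin 19° = 475.8 N.
Parallel to the incline: P cos θ − m g sin θ = 250.6 − 134.1 = 116.4 N; the friction needed to balance this is 116.4 N acting down the slope.
Maximum static friction: μ_s N = 0.54 × 475.8 = 257 N.
Since 116.4 N is within the 257 N limit, the block stays put and friction is exactly 116 N.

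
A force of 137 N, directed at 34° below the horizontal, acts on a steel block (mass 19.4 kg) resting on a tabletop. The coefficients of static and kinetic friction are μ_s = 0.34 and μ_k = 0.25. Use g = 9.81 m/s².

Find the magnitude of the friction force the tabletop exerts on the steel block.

f ≈ 66.7 N

Vertical equilibrium gives N = m g + P sin α = 266.9 N.
The horizontal driving force is P cos α = 113.6 N, so equilibrium needs friction f = 113.6 N.
The static-friction limit is μ_s N = 90.75 N.
The required friction exceeds μ_s N, so the steel block moves and f = μ_k N = 66.7 N.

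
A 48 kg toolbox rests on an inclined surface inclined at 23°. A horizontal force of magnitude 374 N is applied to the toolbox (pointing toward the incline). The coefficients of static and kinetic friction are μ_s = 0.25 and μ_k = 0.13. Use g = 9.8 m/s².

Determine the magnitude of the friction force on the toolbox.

The horizontal push has a component P sin θ into the surface, so N = m g cos θ + P sin θ = 433 + 146.1 = 579.1 N.
Parallel to the incline: P cos θ − m g sin θ = 344.3 − 183.8 = 160.5 N; the friction needed to balance this is 160.5 N acting down the slope.
The limit of static friction is μ_s N = 144.8 N.
|f_req| = 160.5 > 144.8 N → the toolbox slides up the incline; f = μ_k N = 0.13 × 579.1 = 75.3 N.

f ≈ 75.3 N (down the incline)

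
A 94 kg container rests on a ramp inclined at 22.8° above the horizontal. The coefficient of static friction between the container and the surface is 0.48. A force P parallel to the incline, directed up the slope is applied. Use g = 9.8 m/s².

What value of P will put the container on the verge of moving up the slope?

P ≈ 765 N

At impending motion up the slope, friction acts down-slope at its limit: f = μ_s N.
P is parallel to the surface, so N = m g cos θ = 849 N.
Along the incline: P = m g sin θ + μ_s N = 357 + 0.48×849 = 765 N.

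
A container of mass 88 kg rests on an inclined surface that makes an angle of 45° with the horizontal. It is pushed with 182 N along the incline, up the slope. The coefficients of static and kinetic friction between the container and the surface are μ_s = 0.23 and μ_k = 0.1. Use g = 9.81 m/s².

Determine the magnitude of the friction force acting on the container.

f ≈ 61 N (up the incline)

Perpendicular to the surface, N = m g cos θ = 88·9.81·cos 45° = 610.4 N.
For equilibrium along the incline the friction force must supply f = m g sin θ − P = 610.4 − 182 = 428.4 N (positive meaning up-slope).
Maximum static friction available: μ_s N = 0.23 × 610.4 = 140.4 N.
|428.4| exceeds 140.4 N, so the container slips down-slope; friction is kinetic, f = μ_k N = 0.1×610.4 = 61 N.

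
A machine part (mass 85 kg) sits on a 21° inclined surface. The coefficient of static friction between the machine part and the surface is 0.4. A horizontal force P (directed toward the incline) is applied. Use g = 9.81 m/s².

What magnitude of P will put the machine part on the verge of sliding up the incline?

P ≈ 772 N

At impending motion up the slope, friction acts down-slope at its limit: f = μ_s N.
Perpendicular to the incline: N = m g cos θ + P sin θ.
Along the incline: P cos θ = m g sin θ + μ_s N = m g sin θ + μ_s (m g cos θ + P sin θ).
Solving, P (cos θ − μ_s sin θ) = m g (sin θ + μ_s cos θ), so P = 85×9.81×(sin 21° + 0.4 cos 21°)/(cos 21° − 0.4 sin 21°) = 834×0.7318/0.7902 = 772 N.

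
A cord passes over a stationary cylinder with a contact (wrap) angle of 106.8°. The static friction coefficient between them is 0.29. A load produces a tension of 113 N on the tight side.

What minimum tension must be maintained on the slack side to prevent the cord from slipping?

Capstan equation at impending slip: T_tight/T_slack = e^{μβ}.
β = 106.8° = 1.864 rad; e^{μβ} = e^{0.29×1.864} = 1.717.
T_slack = T_tight / e^{μβ} = 113 / 1.717 = 65.8 N.

T_min ≈ 65.8 N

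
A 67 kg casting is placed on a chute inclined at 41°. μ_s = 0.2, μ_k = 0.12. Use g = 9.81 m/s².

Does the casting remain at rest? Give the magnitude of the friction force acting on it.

N = m g cos θ = 496 N.
Down-slope weight component: m g sin θ = 431 N.
μ_s N = 99.2 N.
431 > 99.2 N, so it slides; kinetic friction f = μ_k N = 0.12×496 = 59.5 N.

f ≈ 59.5 N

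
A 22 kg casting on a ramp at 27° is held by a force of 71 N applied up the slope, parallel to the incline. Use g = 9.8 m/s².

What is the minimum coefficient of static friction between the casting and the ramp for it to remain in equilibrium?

N = m g cos θ = 192.1 N.
Friction must make up the shortfall along the incline: f = m g sin θ − P = 97.88 − 71 = 26.88 N.
At the threshold f = μ_s N, so μ_s,min = 26.88/192.1 = 0.14.

μ_s,min ≈ 0.14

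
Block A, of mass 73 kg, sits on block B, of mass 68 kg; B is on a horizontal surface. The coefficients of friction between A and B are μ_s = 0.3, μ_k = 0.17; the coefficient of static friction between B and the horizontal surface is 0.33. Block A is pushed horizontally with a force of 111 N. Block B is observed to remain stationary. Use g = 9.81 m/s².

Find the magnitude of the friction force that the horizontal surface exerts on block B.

f ≈ 111 N

Normal force at the A–B interface: N₁ = m_A g = 716.1 N.
So the A–B interface can sustain at most μ_s N₁ = 214.8 N of static friction.
P = 111 N is within that limit, so A and B move together (both at rest); the A–B friction is simply f₁ = P = 111 N.
B experiences an equal 111 N forward from A (third law). B is in equilibrium, so the floor supplies f₂ = 111 N of static friction (limit μ_s(m_A+m_B)g = 456.5 N, not exceeded).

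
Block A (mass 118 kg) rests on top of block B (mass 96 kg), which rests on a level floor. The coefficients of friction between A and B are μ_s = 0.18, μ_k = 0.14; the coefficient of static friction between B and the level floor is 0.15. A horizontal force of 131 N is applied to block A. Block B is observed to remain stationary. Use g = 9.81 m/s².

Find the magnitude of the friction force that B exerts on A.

f ≈ 131 N

The normal force B exerts on A is simply A's weight, N₁ = 1158 N.
Maximum static friction on A from B: μ_s N₁ = 0.18×1158 = 208.4 N.
P = 131 N is within that limit, so A and B move together (both at rest); the A–B friction is simply f₁ = P = 131 N.
B experiences an equal 131 N forward from A (third law). B is in equilibrium, so the floor supplies f₂ = 131 N of static friction (limit μ_s(m_A+m_B)g = 314.9 N, not exceeded).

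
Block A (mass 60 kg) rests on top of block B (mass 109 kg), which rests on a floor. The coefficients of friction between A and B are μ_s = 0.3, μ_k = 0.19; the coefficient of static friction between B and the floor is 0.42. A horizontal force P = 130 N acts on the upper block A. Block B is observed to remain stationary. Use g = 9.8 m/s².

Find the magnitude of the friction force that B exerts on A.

f ≈ 130 N

Between the blocks, N₁ = m_A g = 588 N.
So the A–B interface can sustain at most μ_s N₁ = 176.4 N of static friction.
P = 130 N is within that limit, so A and B move together (both at rest); the A–B friction is simply f₁ = P = 130 N.
B experiences an equal 130 N forward from A (third law). B is in equilibrium, so the floor supplies f₂ = 130 N of static friction (limit μ_s(m_A+m_B)g = 695.6 N, not exceeded).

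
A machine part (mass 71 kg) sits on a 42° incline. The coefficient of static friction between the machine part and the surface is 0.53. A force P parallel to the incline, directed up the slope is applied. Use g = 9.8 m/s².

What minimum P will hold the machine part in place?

P_min ≈ 192 N

The machine part tends to slide down (tan θ > μ_s), so at the point of impending slip friction acts up-slope at its limit: f = μ_s N.
P is parallel to the surface, so N = m g cos θ = 517 N.
Along the incline: P + μ_s N = m g sin θ, so P = 466 − 0.53×517 = 192 N.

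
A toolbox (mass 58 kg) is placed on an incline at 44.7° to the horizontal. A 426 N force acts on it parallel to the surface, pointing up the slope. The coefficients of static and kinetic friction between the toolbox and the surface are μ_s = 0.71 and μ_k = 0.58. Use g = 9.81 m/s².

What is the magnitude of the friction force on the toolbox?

Perpendicular to the surface, N = m g cos θ = 58·9.81·cos 44.7° = 404.4 N.
The friction needed for equilibrium is m g sin θ − P = 400.2 − 426 = -25.78 N, measured positive up-slope.
Maximum static friction available: μ_s N = 0.71 × 404.4 = 287.1 N.
Since |-25.78| ≤ 287.1 N, no slip — friction simply equals what equilibrium demands.

f ≈ 25.8 N (down the incline)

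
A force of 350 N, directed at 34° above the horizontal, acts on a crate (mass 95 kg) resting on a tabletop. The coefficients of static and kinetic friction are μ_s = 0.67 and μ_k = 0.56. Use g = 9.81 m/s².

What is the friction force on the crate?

f ≈ 290 N

N = m g − P sin α = 932 − 350×sin 34° = 736.2 N.
The horizontal driving force is P cos α = 290.2 N, so equilibrium needs friction f = 290.2 N.
The static-friction limit is μ_s N = 493.3 N.
Since 290.2 N does not exceed the limit, the crate stays at rest and f = 290 N.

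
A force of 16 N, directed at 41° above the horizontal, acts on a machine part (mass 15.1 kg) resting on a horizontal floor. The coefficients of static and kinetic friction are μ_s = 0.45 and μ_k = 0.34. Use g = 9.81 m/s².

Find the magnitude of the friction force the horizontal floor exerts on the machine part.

f ≈ 12.1 N

The vertical component of P reduces the normal force: N = m g − P sin α = 148.1 − 10.5 = 137.6 N.
For equilibrium, f = P cos α = 16×cos 41° = 12.08 N.
μ_s N = 0.45 × 137.6 = 61.94 N.
Since 12.08 N does not exceed the limit, the machine part stays at rest and f = 12.1 N.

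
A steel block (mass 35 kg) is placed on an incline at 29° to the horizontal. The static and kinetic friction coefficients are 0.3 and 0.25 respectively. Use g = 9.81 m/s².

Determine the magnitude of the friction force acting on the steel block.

The normal reaction is N = m g cos θ = 300.3 N.
Along the slope the weight component is m g sin θ = 166.5 N; friction must supply exactly this, acting up-slope.
The static-friction ceiling is μ_s N = 0.3 × 300.3 = 90.09 N.
|166.5| exceeds 90.09 N, so the steel block slips down-slope; friction is kinetic, f = μ_k N = 0.25×300.3 = 75.1 N.

f ≈ 75.1 N (up the incline)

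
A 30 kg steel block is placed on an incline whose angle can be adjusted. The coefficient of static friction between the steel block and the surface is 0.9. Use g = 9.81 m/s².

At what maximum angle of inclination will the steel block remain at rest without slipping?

At the slip threshold, m g sin θ = μ_s · m g cos θ, so tan θ = μ_s.
θ_max = arctan(0.9) = 42°.

θ_max ≈ 42°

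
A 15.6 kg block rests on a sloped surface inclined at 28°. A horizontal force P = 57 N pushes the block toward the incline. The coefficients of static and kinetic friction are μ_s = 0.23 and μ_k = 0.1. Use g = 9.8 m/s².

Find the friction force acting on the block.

f ≈ 21.4 N (up the incline)

Resolve perpendicular to the incline: N = m g cos θ + P sin θ = 15.6×9.8×cos 28° + 57×sin 28° = 161.7 N.
Parallel to the incline: P cos θ − m g sin θ = 50.33 − 71.77 = -21.44 N; the friction needed to balance this is 21.44 N acting up the slope.
Maximum static friction: μ_s N = 0.23 × 161.7 = 37.2 N.
Since 21.44 N is within the 37.2 N limit, the block stays put and friction is exactly 21.4 N.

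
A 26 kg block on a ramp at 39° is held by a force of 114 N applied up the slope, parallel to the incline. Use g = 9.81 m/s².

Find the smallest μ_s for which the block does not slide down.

N = m g cos θ = 198.2 N.
Friction must make up the shortfall along the incline: f = m g sin θ − P = 160.5 − 114 = 46.51 N.
At the threshold f = μ_s N, so μ_s,min = 46.51/198.2 = 0.235.

μ_s,min ≈ 0.235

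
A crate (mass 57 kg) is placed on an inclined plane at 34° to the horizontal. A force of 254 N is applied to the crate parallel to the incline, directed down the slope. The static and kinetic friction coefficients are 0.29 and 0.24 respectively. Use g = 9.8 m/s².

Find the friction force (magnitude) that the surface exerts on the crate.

f ≈ 111 N (up the incline)

The normal reaction is N = m g cos θ = 463.1 N.
For equilibrium along the incline the friction force must supply f = m g sin θ + P = 312.4 + 254 = 566.4 N (positive meaning up-slope).
Maximum static friction available: μ_s N = 0.29 × 463.1 = 134.3 N.
Since |566.4| > 134.3 N, static friction cannot hold it; the crate slides down the incline and kinetic friction applies: f = μ_k N = 0.24 × 463.1 = 111 N.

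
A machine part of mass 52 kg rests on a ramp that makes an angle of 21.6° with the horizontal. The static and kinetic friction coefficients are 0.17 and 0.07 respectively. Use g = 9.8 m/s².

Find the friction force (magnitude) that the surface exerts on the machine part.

Normal force: N = m g cos θ = 52 × 9.8 × cos 21.6° = 473.8 N.
For equilibrium along the incline, friction must balance the weight component: f = m g sin θ = 187.6 N up the slope.
Static friction can supply at most μ_s N = 80.55 N.
Since |187.6| > 80.55 N, static friction cannot hold it; the machine part slides down the incline and kinetic friction applies: f = μ_k N = 0.07 × 473.8 = 33.2 N.

f ≈ 33.2 N (up the incline)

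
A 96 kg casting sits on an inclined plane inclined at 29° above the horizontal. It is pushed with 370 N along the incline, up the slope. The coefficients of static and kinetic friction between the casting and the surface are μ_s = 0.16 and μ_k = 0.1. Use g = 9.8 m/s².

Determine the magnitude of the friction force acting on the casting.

Perpendicular to the surface, N = m g cos θ = 96·9.8·cos 29° = 822.8 N.
Parallel to the incline, ΣF = 0 gives f = m g sin θ − P = 456.1 − 370 = 86.11 N (up-slope positive).
The static-friction ceiling is μ_s N = 0.16 × 822.8 = 131.7 N.
Since |86.11| ≤ 131.7 N, static friction is sufficient; f equals the required value, not μ_s N.

f ≈ 86.1 N (up the incline)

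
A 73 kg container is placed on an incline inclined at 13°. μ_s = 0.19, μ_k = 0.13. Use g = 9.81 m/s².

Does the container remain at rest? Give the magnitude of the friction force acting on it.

f ≈ 90.7 N

N = m g cos θ = 698 N.
Down-slope weight component: m g sin θ = 161 N.
μ_s N = 133 N.
161 > 133 N, so it slides; kinetic friction f = μ_k N = 0.13×698 = 90.7 N.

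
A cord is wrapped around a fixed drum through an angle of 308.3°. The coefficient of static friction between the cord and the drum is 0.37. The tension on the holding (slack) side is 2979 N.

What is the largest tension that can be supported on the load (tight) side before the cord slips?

T_max ≈ 21800 N

At impending slip the capstan equation gives T₂/T₁ = e^{μβ} with β in radians.
β = 308.3° × π/180 = 5.381 rad.
e^{μβ} = e^{0.37×5.381} = 7.322.
T₂ = T₁ · e^{μβ} = 2979 × 7.322 = 21800 N.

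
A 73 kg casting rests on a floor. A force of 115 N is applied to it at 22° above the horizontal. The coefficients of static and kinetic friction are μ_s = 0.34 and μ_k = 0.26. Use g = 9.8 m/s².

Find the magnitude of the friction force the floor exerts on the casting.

f ≈ 107 N

N = m g − P sin α = 715.4 − 115×sin 22° = 672.3 N.
Horizontally, friction must balance P cos α = 106.6 N.
μ_s N = 0.34 × 672.3 = 228.6 N.
Since 106.6 N does not exceed the limit, the casting stays at rest and f = 107 N.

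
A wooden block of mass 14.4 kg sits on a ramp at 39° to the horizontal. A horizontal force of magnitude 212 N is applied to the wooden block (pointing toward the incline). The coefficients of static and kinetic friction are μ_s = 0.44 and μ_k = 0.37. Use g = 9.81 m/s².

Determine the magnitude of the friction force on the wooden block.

Normal direction: N = m g cos θ + P sin θ = 243.2 N.
Parallel to the incline: P cos θ − m g sin θ = 164.8 − 88.9 = 75.85 N; the friction needed to balance this is 75.85 N acting down the slope.
The limit of static friction is μ_s N = 107 N.
Since 75.85 N is within the 107 N limit, the wooden block stays put and friction is exactly 75.9 N.

f ≈ 75.9 N (down the incline)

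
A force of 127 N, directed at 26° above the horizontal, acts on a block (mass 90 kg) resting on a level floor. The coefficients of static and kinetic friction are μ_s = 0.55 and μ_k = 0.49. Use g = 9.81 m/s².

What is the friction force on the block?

Vertical equilibrium gives N = m g − P sin α = 827.2 N.
The horizontal driving force is P cos α = 114.1 N, so equilibrium needs friction f = 114.1 N.
The static-friction limit is μ_s N = 455 N.
114.1 ≤ 455 N → static; friction equals the required 114 N.

f ≈ 114 N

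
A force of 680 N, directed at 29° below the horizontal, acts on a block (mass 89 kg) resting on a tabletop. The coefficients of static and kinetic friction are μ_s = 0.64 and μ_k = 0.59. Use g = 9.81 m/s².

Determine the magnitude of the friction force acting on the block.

f ≈ 595 N

Vertical equilibrium gives N = m g + P sin α = 1203 N.
The horizontal driving force is P cos α = 594.7 N, so equilibrium needs friction f = 594.7 N.
μ_s N = 0.64 × 1203 = 769.8 N.
594.7 ≤ 769.8 N → static; friction equals the required 595 N.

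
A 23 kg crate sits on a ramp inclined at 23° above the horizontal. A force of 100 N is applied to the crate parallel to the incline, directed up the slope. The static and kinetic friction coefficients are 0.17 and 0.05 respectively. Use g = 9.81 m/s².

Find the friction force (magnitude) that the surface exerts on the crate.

f ≈ 11.8 N (down the incline)

Perpendicular to the surface, N = m g cos θ = 23·9.81·cos 23° = 207.7 N.
The friction needed for equilibrium is m g sin θ − P = 88.16 − 100 = -11.84 N, measured positive up-slope.
Static friction can supply at most μ_s N = 35.31 N.
Since |-11.84| ≤ 35.31 N, the crate remains in static equilibrium and friction takes exactly the required value.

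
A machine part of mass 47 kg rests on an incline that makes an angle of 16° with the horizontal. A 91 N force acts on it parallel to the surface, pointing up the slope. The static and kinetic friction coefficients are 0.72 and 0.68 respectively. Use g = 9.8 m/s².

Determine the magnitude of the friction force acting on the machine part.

f ≈ 36 N (up the incline)

Normal force: N = m g cos θ = 47 × 9.8 × cos 16° = 442.8 N.
The friction needed for equilibrium is m g sin θ − P = 127 − 91 = 35.96 N, measured positive up-slope.
Static friction can supply at most μ_s N = 318.8 N.
Since |35.96| ≤ 318.8 N, no slip — friction simply equals what equilibrium demands.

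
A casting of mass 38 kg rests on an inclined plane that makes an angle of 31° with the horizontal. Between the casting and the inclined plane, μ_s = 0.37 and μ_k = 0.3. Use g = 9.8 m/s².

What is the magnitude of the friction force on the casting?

Normal force: N = m g cos θ = 38 × 9.8 × cos 31° = 319.2 N.
Along the slope the weight component is m g sin θ = 191.8 N; friction must supply exactly this, acting up-slope.
Maximum static friction available: μ_s N = 0.37 × 319.2 = 118.1 N.
|191.8| exceeds 118.1 N, so the casting slips down-slope; friction is kinetic, f = μ_k N = 0.3×319.2 = 95.8 N.

f ≈ 95.8 N (up the incline)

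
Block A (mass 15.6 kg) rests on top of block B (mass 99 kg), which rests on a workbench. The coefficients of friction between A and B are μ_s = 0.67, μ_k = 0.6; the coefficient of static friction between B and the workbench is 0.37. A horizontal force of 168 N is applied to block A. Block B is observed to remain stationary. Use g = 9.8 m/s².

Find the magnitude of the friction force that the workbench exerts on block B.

f ≈ 91.7 N

Between the blocks, N₁ = m_A g = 152.9 N.
So the A–B interface can sustain at most μ_s N₁ = 102.4 N of static friction.
Since P = 168 N > 102.4 N, A slides on B; the A–B friction is kinetic: f₁ = μ_k N₁ = 0.6×152.9 = 91.7 N.
B experiences an equal 91.7 N forward from A (third law). B is in equilibrium, so the floor supplies f₂ = 91.7 N of static friction (limit μ_s(m_A+m_B)g = 415.5 N, not exceeded).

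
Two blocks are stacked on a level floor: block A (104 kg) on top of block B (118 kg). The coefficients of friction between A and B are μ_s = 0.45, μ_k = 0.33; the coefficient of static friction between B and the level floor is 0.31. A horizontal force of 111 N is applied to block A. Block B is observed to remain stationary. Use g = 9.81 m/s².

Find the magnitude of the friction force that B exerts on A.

f ≈ 111 N

Between the blocks, N₁ = m_A g = 1020 N.
So the A–B interface can sustain at most μ_s N₁ = 459.1 N of static friction.
Since P = 111 N ≤ 459.1 N, A does not slip on B; friction on A equals P = 111 N.
B experiences an equal 111 N forward from A (third law). B is in equilibrium, so the floor supplies f₂ = 111 N of static friction (limit μ_s(m_A+m_B)g = 675.1 N, not exceeded).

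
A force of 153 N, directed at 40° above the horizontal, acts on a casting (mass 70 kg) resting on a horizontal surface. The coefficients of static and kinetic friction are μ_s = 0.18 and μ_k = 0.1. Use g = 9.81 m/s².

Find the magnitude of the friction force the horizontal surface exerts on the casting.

f ≈ 58.8 N

N = m g − P sin α = 686.7 − 153×sin 40° = 588.4 N.
For equilibrium, f = P cos α = 153×cos 40° = 117.2 N.
The static-friction limit is μ_s N = 105.9 N.
117.2 > 105.9 N → the casting slides; f = μ_k N = 0.1×588.4 = 58.8 N.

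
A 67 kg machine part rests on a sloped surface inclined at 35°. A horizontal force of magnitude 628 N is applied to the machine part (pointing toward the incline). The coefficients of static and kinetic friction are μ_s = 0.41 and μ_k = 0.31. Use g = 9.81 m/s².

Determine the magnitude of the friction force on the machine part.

Normal direction: N = m g cos θ + P sin θ = 898.6 N.
Along the incline, the net driving force (taking up-slope positive) is P cos θ − m g sin θ = 514.4 − 377 = 137.4 N, so equilibrium requires friction f = -137.4 N (down-slope).
The limit of static friction is μ_s N = 368.4 N.
Since 137.4 N is within the 368.4 N limit, the machine part stays put and friction is exactly 137 N.

f ≈ 137 N (down the incline)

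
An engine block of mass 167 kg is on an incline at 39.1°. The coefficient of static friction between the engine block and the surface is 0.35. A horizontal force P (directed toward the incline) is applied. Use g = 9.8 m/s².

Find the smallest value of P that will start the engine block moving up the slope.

At impending motion up the slope, friction acts down-slope at its limit: f = μ_s N.
Perpendicular to the incline: N = m g cos θ + P sin θ.
Along the incline: P cos θ = m g sin θ + μ_s N = m g sin θ + μ_s (m g cos θ + P sin θ).
Solving, P (cos θ − μ_s sin θ) = m g (sin θ + μ_s cos θ), so P = 167×9.8×(sin 39.1° + 0.35 cos 39.1°)/(cos 39.1° − 0.35 sin 39.1°) = 1640×0.9023/0.5553 = 2660 N.

P ≈ 2660 N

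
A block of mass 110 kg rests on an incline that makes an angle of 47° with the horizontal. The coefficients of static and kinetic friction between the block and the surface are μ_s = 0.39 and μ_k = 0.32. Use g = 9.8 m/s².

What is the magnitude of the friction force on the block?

f ≈ 235 N (up the incline)

The normal reaction is N = m g cos θ = 735.2 N.
For equilibrium along the incline, friction must balance the weight component: f = m g sin θ = 788.4 N up the slope.
The static-friction ceiling is μ_s N = 0.39 × 735.2 = 286.7 N.
Since |788.4| > 286.7 N, static friction cannot hold it; the block slides down the incline and kinetic friction applies: f = μ_k N = 0.32 × 735.2 = 235 N.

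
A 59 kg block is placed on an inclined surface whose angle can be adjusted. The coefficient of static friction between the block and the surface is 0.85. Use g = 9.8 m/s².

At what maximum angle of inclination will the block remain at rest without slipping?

θ_max ≈ 40.4°

At the slip threshold, m g sin θ = μ_s · m g cos θ, so tan θ = μ_s.
θ_max = arctan(0.85) = 40.4°.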